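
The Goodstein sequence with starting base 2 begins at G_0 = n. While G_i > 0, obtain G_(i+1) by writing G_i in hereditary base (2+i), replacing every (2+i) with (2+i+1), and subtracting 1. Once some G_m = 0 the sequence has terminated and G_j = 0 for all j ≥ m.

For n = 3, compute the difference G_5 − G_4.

base 2: 3 = 2 + 1; at 3: 3 + 1 = 4; next = 3
base 3: 3 = 3; at 4: 4 = 4; next = 3
base 4: 3 = 3; at 5: 3 = 3; next = 2
base 5: 2 = 2; at 6: 2 = 2; next = 1
base 6: 1 = 1; at 7: 1 = 1; next = 0

-1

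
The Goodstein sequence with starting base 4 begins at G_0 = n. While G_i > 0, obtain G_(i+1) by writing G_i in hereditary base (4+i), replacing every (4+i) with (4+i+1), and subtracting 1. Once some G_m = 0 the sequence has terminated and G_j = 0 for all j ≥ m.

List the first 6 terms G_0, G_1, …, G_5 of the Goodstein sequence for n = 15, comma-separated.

step 0: 15 = 3·4 + 3; sub 5 for 4: 3·5 + 3; = 18; G_1 = 18−1 = 17
step 1: 17 = 3·5 + 2; sub 6 for 5: 3·6 + 2; = 20; G_2 = 20−1 = 19
step 2: 19 = 3·6 + 1; sub 7 for 6: 3·7 + 1; = 22; G_3 = 22−1 = 21
step 3: 21 = 3·7; sub 8 for 7: 3·8; = 24; G_4 = 24−1 = 23
step 4: 23 = 2·8 + 7; sub 9 for 8: 2·9 + 7; = 25; G_5 = 25−1 = 24

15, 17, 19, 21, 23, 24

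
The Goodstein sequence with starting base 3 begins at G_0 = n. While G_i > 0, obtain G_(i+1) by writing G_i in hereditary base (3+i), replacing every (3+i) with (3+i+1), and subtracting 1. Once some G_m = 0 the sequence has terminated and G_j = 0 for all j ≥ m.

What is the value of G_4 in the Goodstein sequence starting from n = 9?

21

G_0=9  [base 3] 3^2  →[3↦4]→  4^2 = 16  −1 ⇒ G_1=15
G_1=15  [base 4] 3·4 + 3  →[4↦5]→  3·5 + 3 = 18  −1 ⇒ G_2=17
G_2=17  [base 5] 3·5 + 2  →[5↦6]→  3·6 + 2 = 20  −1 ⇒ G_3=19
G_3=19  [base 6] 3·6 + 1  →[6↦7]→  3·7 + 1 = 22  −1 ⇒ G_4=21
G_4=21  [base 7] 3·7  →[7↦8]→  3·8 = 24  −1 ⇒ G_5=23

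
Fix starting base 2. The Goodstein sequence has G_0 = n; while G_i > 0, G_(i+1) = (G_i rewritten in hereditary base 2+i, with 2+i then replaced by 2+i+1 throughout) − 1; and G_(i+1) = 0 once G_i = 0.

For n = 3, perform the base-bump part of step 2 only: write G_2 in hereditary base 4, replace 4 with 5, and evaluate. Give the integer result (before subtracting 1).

i=0: 3 = 2 + 1 (b=2); 2→3: 3 + 1 = 4; 4−1 = 3
i=1: 3 = 3 (b=3); 3→4: 4 = 4; 4−1 = 3
i=2: 3 = 3 (b=4); 4→5: 3 = 3; 3−1 = 2

3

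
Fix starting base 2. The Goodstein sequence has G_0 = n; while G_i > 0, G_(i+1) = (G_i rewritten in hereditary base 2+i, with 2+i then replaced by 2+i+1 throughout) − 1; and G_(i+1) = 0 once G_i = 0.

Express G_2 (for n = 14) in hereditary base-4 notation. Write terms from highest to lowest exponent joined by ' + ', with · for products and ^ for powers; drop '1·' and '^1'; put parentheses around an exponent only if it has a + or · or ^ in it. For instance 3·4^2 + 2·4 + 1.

4^(4 + 1) + 4^4 + 1

step 0: 14 = 2^(2 + 1) + 2^2 + 2; sub 3 for 2: 3^(3 + 1) + 3^3 + 3; = 111; G_1 = 111−1 = 110
step 1: 110 = 3^(3 + 1) + 3^3 + 2; sub 4 for 3: 4^(4 + 1) + 4^4 + 2; = 1282; G_2 = 1282−1 = 1281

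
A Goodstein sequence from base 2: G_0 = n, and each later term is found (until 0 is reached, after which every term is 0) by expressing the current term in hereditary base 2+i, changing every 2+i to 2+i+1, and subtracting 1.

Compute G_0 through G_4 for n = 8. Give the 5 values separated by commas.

step 0: 8 = 2^(2 + 1); sub 3 for 2: 3^(3 + 1); = 81; G_1 = 81−1 = 80
step 1: 80 = 2·3^3 + 2·3^2 + 2·3 + 2; sub 4 for 3: 2·4^4 + 2·4^2 + 2·4 + 2; = 554; G_2 = 554−1 = 553
step 2: 553 = 2·4^4 + 2·4^2 + 2·4 + 1; sub 5 for 4: 2·5^5 + 2·5^2 + 2·5 + 1; = 6311; G_3 = 6311−1 = 6310
step 3: 6310 = 2·5^5 + 2·5^2 + 2·5; sub 6 for 5: 2·6^6 + 2·6^2 + 2·6; = 93396; G_4 = 93396−1 = 93395

8, 80, 553, 6310, 93395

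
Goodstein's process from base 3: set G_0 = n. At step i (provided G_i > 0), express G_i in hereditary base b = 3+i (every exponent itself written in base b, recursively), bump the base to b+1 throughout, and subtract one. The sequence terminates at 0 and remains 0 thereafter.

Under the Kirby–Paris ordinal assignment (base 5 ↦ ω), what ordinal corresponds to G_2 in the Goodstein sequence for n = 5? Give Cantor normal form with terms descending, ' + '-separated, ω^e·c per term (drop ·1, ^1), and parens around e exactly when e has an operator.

ω

[0] 5 ≡ 3 + 2 (base 3). Lift 4: 6. −1: 5.
[1] 5 ≡ 4 + 1 (base 4). Lift 5: 6. −1: 5.
[2] 5 ≡ 5 (base 5). Lift 6: 6. −1: 5.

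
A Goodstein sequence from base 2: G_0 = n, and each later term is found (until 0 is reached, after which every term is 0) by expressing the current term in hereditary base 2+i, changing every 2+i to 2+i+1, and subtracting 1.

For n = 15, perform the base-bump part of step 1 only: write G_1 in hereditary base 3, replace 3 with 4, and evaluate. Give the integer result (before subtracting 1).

1284

G_0=15  [base 2] 2^(2 + 1) + 2^2 + 2 + 1  →[2↦3]→  3^(3 + 1) + 3^3 + 3 + 1 = 112  −1 ⇒ G_1=111
G_1=111  [base 3] 3^(3 + 1) + 3^3 + 3  →[3↦4]→  4^(4 + 1) + 4^4 + 4 = 1284  −1 ⇒ G_2=1283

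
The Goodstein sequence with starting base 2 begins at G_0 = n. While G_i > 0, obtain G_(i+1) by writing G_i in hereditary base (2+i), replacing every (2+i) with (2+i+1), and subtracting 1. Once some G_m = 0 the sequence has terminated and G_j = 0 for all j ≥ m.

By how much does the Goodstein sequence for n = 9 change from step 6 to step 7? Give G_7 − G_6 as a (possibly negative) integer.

base 2: 9 = 2^(2 + 1) + 1; at 3: 3^(3 + 1) + 1 = 82; next = 81
base 3: 81 = 3^(3 + 1); at 4: 4^(4 + 1) = 1024; next = 1023
base 4: 1023 = 3·4^4 + 3·4^3 + 3·4^2 + 3·4 + 3; at 5: 3·5^5 + 3·5^3 + 3·5^2 + 3·5 + 3 = 9843; next = 9842
base 5: 9842 = 3·5^5 + 3·5^3 + 3·5^2 + 3·5 + 2; at 6: 3·6^6 + 3·6^3 + 3·6^2 + 3·6 + 2 = 140744; next = 140743
base 6: 140743 = 3·6^6 + 3·6^3 + 3·6^2 + 3·6 + 1; at 7: 3·7^7 + 3·7^3 + 3·7^2 + 3·7 + 1 = 2471827; next = 2471826
base 7: 2471826 = 3·7^7 + 3·7^3 + 3·7^2 + 3·7; at 8: 3·8^8 + 3·8^3 + 3·8^2 + 3·8 = 50333400; next = 50333399
base 8: 50333399 = 3·8^8 + 3·8^3 + 3·8^2 + 2·8 + 7; at 9: 3·9^9 + 3·9^3 + 3·9^2 + 2·9 + 7 = 1162263922; next = 1162263921

1111930522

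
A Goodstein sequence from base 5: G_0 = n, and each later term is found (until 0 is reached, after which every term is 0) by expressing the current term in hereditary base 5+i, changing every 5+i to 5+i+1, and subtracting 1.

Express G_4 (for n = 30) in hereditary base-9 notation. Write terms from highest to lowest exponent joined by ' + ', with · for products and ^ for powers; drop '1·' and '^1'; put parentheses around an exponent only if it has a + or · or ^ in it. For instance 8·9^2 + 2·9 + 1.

9^2 + 2

[0] 30 ≡ 5^2 + 5 (base 5). Lift 6: 42. −1: 41.
[1] 41 ≡ 6^2 + 5 (base 6). Lift 7: 54. −1: 53.
[2] 53 ≡ 7^2 + 4 (base 7). Lift 8: 68. −1: 67.
[3] 67 ≡ 8^2 + 3 (base 8). Lift 9: 84. −1: 83.
[4] 83 ≡ 9^2 + 2 (base 9). Lift 10: 102. −1: 101.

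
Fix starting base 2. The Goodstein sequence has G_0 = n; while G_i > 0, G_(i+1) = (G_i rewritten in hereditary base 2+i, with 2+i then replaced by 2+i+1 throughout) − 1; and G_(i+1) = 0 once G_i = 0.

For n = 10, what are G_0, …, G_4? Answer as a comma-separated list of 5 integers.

10, 83, 1025, 15625, 279935

base 2: 10 = 2^(2 + 1) + 2; at 3: 3^(3 + 1) + 3 = 84; next = 83
base 3: 83 = 3^(3 + 1) + 2; at 4: 4^(4 + 1) + 2 = 1026; next = 1025
base 4: 1025 = 4^(4 + 1) + 1; at 5: 5^(5 + 1) + 1 = 15626; next = 15625
base 5: 15625 = 5^(5 + 1); at 6: 6^(6 + 1) = 279936; next = 279935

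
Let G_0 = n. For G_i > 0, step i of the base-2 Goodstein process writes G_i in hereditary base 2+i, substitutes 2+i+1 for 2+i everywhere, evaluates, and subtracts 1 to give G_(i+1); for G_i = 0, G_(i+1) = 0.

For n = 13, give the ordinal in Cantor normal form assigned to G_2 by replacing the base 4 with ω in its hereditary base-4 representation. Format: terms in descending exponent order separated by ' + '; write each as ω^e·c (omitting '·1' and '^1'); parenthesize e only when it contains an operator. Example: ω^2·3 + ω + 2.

ω^(ω + 1) + ω^3·3 + ω^2·3 + ω·3 + 3

step 0: 13 = 2^(2 + 1) + 2^2 + 1; sub 3 for 2: 3^(3 + 1) + 3^3 + 1; = 109; G_1 = 109−1 = 108
step 1: 108 = 3^(3 + 1) + 3^3; sub 4 for 3: 4^(4 + 1) + 4^4; = 1280; G_2 = 1280−1 = 1279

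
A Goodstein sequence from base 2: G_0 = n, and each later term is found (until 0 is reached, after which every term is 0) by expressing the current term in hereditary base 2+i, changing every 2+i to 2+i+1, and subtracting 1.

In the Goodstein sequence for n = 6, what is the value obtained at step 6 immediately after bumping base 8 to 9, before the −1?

i=0: 6 = 2^2 + 2 (b=2); 2→3: 3^3 + 3 = 30; 30−1 = 29
i=1: 29 = 3^3 + 2 (b=3); 3→4: 4^4 + 2 = 258; 258−1 = 257
i=2: 257 = 4^4 + 1 (b=4); 4→5: 5^5 + 1 = 3126; 3126−1 = 3125
i=3: 3125 = 5^5 (b=5); 5→6: 6^6 = 46656; 46656−1 = 46655
i=4: 46655 = 5·6^5 + 5·6^4 + 5·6^3 + 5·6^2 + 5·6 + 5 (b=6); 6→7: 5·7^5 + 5·7^4 + 5·7^3 + 5·7^2 + 5·7 + 5 = 98040; 98040−1 = 98039
i=5: 98039 = 5·7^5 + 5·7^4 + 5·7^3 + 5·7^2 + 5·7 + 4 (b=7); 7→8: 5·8^5 + 5·8^4 + 5·8^3 + 5·8^2 + 5·8 + 4 = 187244; 187244−1 = 187243
i=6: 187243 = 5·8^5 + 5·8^4 + 5·8^3 + 5·8^2 + 5·8 + 3 (b=8); 8→9: 5·9^5 + 5·9^4 + 5·9^3 + 5·9^2 + 5·9 + 3 = 332148; 332148−1 = 332147

332148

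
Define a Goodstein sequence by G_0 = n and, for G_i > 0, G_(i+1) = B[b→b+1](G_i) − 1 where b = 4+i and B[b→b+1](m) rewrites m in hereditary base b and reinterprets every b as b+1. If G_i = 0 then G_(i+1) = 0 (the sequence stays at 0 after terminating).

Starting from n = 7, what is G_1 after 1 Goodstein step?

G_0 = 7. HB_4(7) = 4 + 3. Bump = 8. G_1 = 7.
G_1 = 7. HB_5(7) = 5 + 2. Bump = 8. G_2 = 7.

7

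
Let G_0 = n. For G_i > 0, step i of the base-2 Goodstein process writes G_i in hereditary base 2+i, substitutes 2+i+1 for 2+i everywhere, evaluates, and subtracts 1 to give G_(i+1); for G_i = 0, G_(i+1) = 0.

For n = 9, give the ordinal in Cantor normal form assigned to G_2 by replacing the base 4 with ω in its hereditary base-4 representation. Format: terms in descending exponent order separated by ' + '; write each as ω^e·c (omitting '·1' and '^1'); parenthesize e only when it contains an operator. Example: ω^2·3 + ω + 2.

G_0 = 9. HB_2(9) = 2^(2 + 1) + 1. Bump = 82. G_1 = 81.
G_1 = 81. HB_3(81) = 3^(3 + 1). Bump = 1024. G_2 = 1023.
G_2 = 1023. HB_4(1023) = 3·4^4 + 3·4^3 + 3·4^2 + 3·4 + 3. Bump = 9843. G_3 = 9842.

ω^ω·3 + ω^3·3 + ω^2·3 + ω·3 + 3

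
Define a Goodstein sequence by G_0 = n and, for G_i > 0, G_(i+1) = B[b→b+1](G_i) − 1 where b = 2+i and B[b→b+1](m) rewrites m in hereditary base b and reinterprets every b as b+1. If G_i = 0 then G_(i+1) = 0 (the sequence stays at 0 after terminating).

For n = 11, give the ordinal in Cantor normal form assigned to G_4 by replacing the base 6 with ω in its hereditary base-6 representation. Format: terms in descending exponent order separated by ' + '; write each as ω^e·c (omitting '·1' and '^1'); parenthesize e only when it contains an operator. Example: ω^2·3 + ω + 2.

ω^(ω + 1) + 1

(0) 11|_2 = 2^(2 + 1) + 2 + 1 ↦ 3^(3 + 1) + 3 + 1|_3 = 85 ⇒ 84
(1) 84|_3 = 3^(3 + 1) + 3 ↦ 4^(4 + 1) + 4|_4 = 1028 ⇒ 1027
(2) 1027|_4 = 4^(4 + 1) + 3 ↦ 5^(5 + 1) + 3|_5 = 15628 ⇒ 15627
(3) 15627|_5 = 5^(5 + 1) + 2 ↦ 6^(6 + 1) + 2|_6 = 279938 ⇒ 279937
(4) 279937|_6 = 6^(6 + 1) + 1 ↦ 7^(7 + 1) + 1|_7 = 5764802 ⇒ 5764801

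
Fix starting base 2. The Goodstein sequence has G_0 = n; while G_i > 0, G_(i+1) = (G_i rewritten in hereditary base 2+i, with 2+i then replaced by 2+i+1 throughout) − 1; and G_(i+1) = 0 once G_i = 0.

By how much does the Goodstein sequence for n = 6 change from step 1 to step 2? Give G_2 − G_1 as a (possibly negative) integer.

step 0: 6 = 2^2 + 2; sub 3 for 2: 3^3 + 3; = 30; G_1 = 30−1 = 29
step 1: 29 = 3^3 + 2; sub 4 for 3: 4^4 + 2; = 258; G_2 = 258−1 = 257

228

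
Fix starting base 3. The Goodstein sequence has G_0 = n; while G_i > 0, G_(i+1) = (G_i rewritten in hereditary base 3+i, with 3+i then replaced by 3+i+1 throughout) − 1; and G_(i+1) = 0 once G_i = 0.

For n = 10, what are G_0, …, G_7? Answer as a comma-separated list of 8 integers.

G_0=10  [base 3] 3^2 + 1  →[3↦4]→  4^2 + 1 = 17  −1 ⇒ G_1=16
G_1=16  [base 4] 4^2  →[4↦5]→  5^2 = 25  −1 ⇒ G_2=24
G_2=24  [base 5] 4·5 + 4  →[5↦6]→  4·6 + 4 = 28  −1 ⇒ G_3=27
G_3=27  [base 6] 4·6 + 3  →[6↦7]→  4·7 + 3 = 31  −1 ⇒ G_4=30
G_4=30  [base 7] 4·7 + 2  →[7↦8]→  4·8 + 2 = 34  −1 ⇒ G_5=33
G_5=33  [base 8] 4·8 + 1  →[8↦9]→  4·9 + 1 = 37  −1 ⇒ G_6=36
G_6=36  [base 9] 4·9  →[9↦10]→  4·10 = 40  −1 ⇒ G_7=39

10, 16, 24, 27, 30, 33, 36, 39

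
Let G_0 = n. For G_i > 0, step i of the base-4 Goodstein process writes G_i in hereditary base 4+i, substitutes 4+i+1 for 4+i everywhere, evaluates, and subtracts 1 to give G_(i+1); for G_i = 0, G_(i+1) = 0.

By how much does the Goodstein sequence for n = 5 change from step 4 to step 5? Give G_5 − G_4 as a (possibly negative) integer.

G_0 = 5. HB_4(5) = 4 + 1. Bump = 6. G_1 = 5.
G_1 = 5. HB_5(5) = 5. Bump = 6. G_2 = 5.
G_2 = 5. HB_6(5) = 5. Bump = 5. G_3 = 4.
G_3 = 4. HB_7(4) = 4. Bump = 4. G_4 = 3.
G_4 = 3. HB_8(3) = 3. Bump = 3. G_5 = 2.

-1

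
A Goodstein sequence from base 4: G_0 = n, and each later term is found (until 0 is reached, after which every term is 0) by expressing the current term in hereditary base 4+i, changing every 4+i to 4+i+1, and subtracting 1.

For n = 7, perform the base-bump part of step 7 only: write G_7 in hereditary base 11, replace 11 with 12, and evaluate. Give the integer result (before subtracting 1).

4

i=0: 7 = 4 + 3 (b=4); 4→5: 5 + 3 = 8; 8−1 = 7
i=1: 7 = 5 + 2 (b=5); 5→6: 6 + 2 = 8; 8−1 = 7
i=2: 7 = 6 + 1 (b=6); 6→7: 7 + 1 = 8; 8−1 = 7
i=3: 7 = 7 (b=7); 7→8: 8 = 8; 8−1 = 7
i=4: 7 = 7 (b=8); 8→9: 7 = 7; 7−1 = 6
i=5: 6 = 6 (b=9); 9→10: 6 = 6; 6−1 = 5
i=6: 5 = 5 (b=10); 10→11: 5 = 5; 5−1 = 4
i=7: 4 = 4 (b=11); 11→12: 4 = 4; 4−1 = 3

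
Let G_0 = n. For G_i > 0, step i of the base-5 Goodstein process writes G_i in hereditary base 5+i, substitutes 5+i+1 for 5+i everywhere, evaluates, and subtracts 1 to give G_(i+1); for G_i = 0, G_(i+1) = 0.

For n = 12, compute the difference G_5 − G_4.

[0] 12 ≡ 2·5 + 2 (base 5). Lift 6: 14. −1: 13.
[1] 13 ≡ 2·6 + 1 (base 6). Lift 7: 15. −1: 14.
[2] 14 ≡ 2·7 (base 7). Lift 8: 16. −1: 15.
[3] 15 ≡ 8 + 7 (base 8). Lift 9: 16. −1: 15.
[4] 15 ≡ 9 + 6 (base 9). Lift 10: 16. −1: 15.

0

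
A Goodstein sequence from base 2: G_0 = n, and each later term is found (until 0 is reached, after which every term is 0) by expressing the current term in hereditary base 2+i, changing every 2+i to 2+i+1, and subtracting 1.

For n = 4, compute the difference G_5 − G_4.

26

(0) 4|_2 = 2^2 ↦ 3^3|_3 = 27 ⇒ 26
(1) 26|_3 = 2·3^2 + 2·3 + 2 ↦ 2·4^2 + 2·4 + 2|_4 = 42 ⇒ 41
(2) 41|_4 = 2·4^2 + 2·4 + 1 ↦ 2·5^2 + 2·5 + 1|_5 = 61 ⇒ 60
(3) 60|_5 = 2·5^2 + 2·5 ↦ 2·6^2 + 2·6|_6 = 84 ⇒ 83
(4) 83|_6 = 2·6^2 + 6 + 5 ↦ 2·7^2 + 7 + 5|_7 = 110 ⇒ 109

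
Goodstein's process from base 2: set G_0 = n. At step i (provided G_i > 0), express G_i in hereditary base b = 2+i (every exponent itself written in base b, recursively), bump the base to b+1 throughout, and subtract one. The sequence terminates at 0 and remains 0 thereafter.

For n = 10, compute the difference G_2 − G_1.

(0) 10|_2 = 2^(2 + 1) + 2 ↦ 3^(3 + 1) + 3|_3 = 84 ⇒ 83
(1) 83|_3 = 3^(3 + 1) + 2 ↦ 4^(4 + 1) + 2|_4 = 1026 ⇒ 1025

942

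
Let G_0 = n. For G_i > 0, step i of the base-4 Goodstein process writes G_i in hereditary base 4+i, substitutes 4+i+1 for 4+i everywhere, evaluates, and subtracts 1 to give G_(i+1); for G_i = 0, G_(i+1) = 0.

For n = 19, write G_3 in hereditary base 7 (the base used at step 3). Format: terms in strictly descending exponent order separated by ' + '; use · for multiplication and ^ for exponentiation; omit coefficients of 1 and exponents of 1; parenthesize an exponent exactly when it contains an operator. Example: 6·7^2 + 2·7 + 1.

[0] 19 ≡ 4^2 + 3 (base 4). Lift 5: 28. −1: 27.
[1] 27 ≡ 5^2 + 2 (base 5). Lift 6: 38. −1: 37.
[2] 37 ≡ 6^2 + 1 (base 6). Lift 7: 50. −1: 49.

7^2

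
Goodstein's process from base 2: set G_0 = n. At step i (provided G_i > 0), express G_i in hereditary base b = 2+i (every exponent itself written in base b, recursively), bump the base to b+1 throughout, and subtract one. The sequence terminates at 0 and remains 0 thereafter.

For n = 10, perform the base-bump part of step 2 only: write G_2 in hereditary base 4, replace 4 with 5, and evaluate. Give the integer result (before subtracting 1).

15626

step 0: 10 = 2^(2 + 1) + 2; sub 3 for 2: 3^(3 + 1) + 3; = 84; G_1 = 84−1 = 83
step 1: 83 = 3^(3 + 1) + 2; sub 4 for 3: 4^(4 + 1) + 2; = 1026; G_2 = 1026−1 = 1025
step 2: 1025 = 4^(4 + 1) + 1; sub 5 for 4: 5^(5 + 1) + 1; = 15626; G_3 = 15626−1 = 15625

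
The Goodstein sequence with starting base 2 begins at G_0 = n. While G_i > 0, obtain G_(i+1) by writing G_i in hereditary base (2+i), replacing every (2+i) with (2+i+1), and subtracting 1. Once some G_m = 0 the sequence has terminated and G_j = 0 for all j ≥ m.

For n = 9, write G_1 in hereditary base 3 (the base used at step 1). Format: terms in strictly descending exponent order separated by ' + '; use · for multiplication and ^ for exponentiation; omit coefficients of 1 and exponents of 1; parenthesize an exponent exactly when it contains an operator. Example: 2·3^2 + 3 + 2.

i=0: 9 = 2^(2 + 1) + 1 (b=2); 2→3: 3^(3 + 1) + 1 = 82; 82−1 = 81
i=1: 81 = 3^(3 + 1) (b=3); 3→4: 4^(4 + 1) = 1024; 1024−1 = 1023

3^(3 + 1)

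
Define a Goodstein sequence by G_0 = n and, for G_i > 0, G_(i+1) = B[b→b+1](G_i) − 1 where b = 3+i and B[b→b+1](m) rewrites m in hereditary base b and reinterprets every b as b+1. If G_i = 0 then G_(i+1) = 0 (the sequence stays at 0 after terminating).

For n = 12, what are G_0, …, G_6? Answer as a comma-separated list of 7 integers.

base 3: 12 = 3^2 + 3; at 4: 4^2 + 4 = 20; next = 19
base 4: 19 = 4^2 + 3; at 5: 5^2 + 3 = 28; next = 27
base 5: 27 = 5^2 + 2; at 6: 6^2 + 2 = 38; next = 37
base 6: 37 = 6^2 + 1; at 7: 7^2 + 1 = 50; next = 49
base 7: 49 = 7^2; at 8: 8^2 = 64; next = 63
base 8: 63 = 7·8 + 7; at 9: 7·9 + 7 = 70; next = 69

12, 19, 27, 37, 49, 63, 69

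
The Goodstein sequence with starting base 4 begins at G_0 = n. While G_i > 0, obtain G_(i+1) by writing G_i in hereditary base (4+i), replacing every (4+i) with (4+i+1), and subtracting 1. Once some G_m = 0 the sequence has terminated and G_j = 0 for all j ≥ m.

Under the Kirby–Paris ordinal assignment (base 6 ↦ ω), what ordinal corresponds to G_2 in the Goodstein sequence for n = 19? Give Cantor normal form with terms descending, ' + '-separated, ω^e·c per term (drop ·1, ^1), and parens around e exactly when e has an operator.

ω^2 + 1

i=0: 19 = 4^2 + 3 (b=4); 4→5: 5^2 + 3 = 28; 28−1 = 27
i=1: 27 = 5^2 + 2 (b=5); 5→6: 6^2 + 2 = 38; 38−1 = 37
i=2: 37 = 6^2 + 1 (b=6); 6→7: 7^2 + 1 = 50; 50−1 = 49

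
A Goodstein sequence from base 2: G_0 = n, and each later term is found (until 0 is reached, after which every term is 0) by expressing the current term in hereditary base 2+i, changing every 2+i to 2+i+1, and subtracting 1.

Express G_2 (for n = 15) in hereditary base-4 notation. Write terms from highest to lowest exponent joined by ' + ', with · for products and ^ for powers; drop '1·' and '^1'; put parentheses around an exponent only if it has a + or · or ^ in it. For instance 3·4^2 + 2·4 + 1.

4^(4 + 1) + 4^4 + 3

i=0: 15 = 2^(2 + 1) + 2^2 + 2 + 1 (b=2); 2→3: 3^(3 + 1) + 3^3 + 3 + 1 = 112; 112−1 = 111
i=1: 111 = 3^(3 + 1) + 3^3 + 3 (b=3); 3→4: 4^(4 + 1) + 4^4 + 4 = 1284; 1284−1 = 1283
i=2: 1283 = 4^(4 + 1) + 4^4 + 3 (b=4); 4→5: 5^(5 + 1) + 5^5 + 3 = 18753; 18753−1 = 18752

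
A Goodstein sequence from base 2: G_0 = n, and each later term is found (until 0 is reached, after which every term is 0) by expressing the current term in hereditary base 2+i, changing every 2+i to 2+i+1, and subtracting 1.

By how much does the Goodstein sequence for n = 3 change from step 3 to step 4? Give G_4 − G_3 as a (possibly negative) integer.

G_0 = 3. HB_2(3) = 2 + 1. Bump = 4. G_1 = 3.
G_1 = 3. HB_3(3) = 3. Bump = 4. G_2 = 3.
G_2 = 3. HB_4(3) = 3. Bump = 3. G_3 = 2.
G_3 = 2. HB_5(2) = 2. Bump = 2. G_4 = 1.

-1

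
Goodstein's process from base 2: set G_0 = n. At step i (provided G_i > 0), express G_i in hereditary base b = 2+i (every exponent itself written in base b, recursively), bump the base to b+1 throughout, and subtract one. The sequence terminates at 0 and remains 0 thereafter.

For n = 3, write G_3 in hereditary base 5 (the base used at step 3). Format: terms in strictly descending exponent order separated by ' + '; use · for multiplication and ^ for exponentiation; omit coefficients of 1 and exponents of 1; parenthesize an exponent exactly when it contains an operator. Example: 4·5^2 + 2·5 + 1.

2

base 2: 3 = 2 + 1; at 3: 3 + 1 = 4; next = 3
base 3: 3 = 3; at 4: 4 = 4; next = 3
base 4: 3 = 3; at 5: 3 = 3; next = 2
base 5: 2 = 2; at 6: 2 = 2; next = 1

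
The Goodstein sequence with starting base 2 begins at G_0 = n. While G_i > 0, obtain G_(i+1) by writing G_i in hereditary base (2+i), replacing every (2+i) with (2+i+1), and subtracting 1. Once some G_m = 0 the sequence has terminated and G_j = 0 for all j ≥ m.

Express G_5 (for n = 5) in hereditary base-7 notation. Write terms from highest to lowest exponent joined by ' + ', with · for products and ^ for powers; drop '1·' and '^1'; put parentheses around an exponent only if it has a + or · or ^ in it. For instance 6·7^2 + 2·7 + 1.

3·7^3 + 3·7^2 + 3·7

[0] 5 ≡ 2^2 + 1 (base 2). Lift 3: 28. −1: 27.
[1] 27 ≡ 3^3 (base 3). Lift 4: 256. −1: 255.
[2] 255 ≡ 3·4^3 + 3·4^2 + 3·4 + 3 (base 4). Lift 5: 468. −1: 467.
[3] 467 ≡ 3·5^3 + 3·5^2 + 3·5 + 2 (base 5). Lift 6: 776. −1: 775.
[4] 775 ≡ 3·6^3 + 3·6^2 + 3·6 + 1 (base 6). Lift 7: 1198. −1: 1197.
[5] 1197 ≡ 3·7^3 + 3·7^2 + 3·7 (base 7). Lift 8: 1752. −1: 1751.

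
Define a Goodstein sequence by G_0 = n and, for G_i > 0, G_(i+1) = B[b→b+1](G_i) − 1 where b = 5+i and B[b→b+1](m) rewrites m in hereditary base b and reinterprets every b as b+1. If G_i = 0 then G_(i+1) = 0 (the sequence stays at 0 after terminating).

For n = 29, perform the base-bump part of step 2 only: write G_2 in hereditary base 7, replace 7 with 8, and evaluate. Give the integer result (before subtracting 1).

66

G_0=29  [base 5] 5^2 + 4  →[5↦6]→  6^2 + 4 = 40  −1 ⇒ G_1=39
G_1=39  [base 6] 6^2 + 3  →[6↦7]→  7^2 + 3 = 52  −1 ⇒ G_2=51
G_2=51  [base 7] 7^2 + 2  →[7↦8]→  8^2 + 2 = 66  −1 ⇒ G_3=65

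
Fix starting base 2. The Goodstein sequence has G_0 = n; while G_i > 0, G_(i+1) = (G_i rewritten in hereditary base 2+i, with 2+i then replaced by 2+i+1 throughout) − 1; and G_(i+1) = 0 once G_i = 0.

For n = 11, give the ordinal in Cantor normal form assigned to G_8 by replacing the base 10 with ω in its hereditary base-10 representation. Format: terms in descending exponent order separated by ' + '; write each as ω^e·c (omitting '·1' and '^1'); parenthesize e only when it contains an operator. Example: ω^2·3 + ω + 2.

ω^ω·7 + ω^7·7 + ω^6·7 + ω^5·7 + ω^4·7 + ω^3·7 + ω^2·7 + ω·7 + 5

[0] 11 ≡ 2^(2 + 1) + 2 + 1 (base 2). Lift 3: 85. −1: 84.
[1] 84 ≡ 3^(3 + 1) + 3 (base 3). Lift 4: 1028. −1: 1027.
[2] 1027 ≡ 4^(4 + 1) + 3 (base 4). Lift 5: 15628. −1: 15627.
[3] 15627 ≡ 5^(5 + 1) + 2 (base 5). Lift 6: 279938. −1: 279937.
[4] 279937 ≡ 6^(6 + 1) + 1 (base 6). Lift 7: 5764802. −1: 5764801.
[5] 5764801 ≡ 7^(7 + 1) (base 7). Lift 8: 134217728. −1: 134217727.
[6] 134217727 ≡ 7·8^8 + 7·8^7 + 7·8^6 + 7·8^5 + 7·8^4 + 7·8^3 + 7·8^2 + 7·8 + 7 (base 8). Lift 9: 2749609303. −1: 2749609302.
[7] 2749609302 ≡ 7·9^9 + 7·9^7 + 7·9^6 + 7·9^5 + 7·9^4 + 7·9^3 + 7·9^2 + 7·9 + 6 (base 9). Lift 10: 70077777776. −1: 70077777775.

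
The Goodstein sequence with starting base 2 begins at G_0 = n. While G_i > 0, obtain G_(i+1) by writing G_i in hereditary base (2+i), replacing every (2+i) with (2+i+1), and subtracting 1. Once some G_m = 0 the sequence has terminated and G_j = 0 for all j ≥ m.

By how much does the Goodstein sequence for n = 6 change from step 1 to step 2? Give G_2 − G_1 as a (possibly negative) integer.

228

[0] 6 ≡ 2^2 + 2 (base 2). Lift 3: 30. −1: 29.
[1] 29 ≡ 3^3 + 2 (base 3). Lift 4: 258. −1: 257.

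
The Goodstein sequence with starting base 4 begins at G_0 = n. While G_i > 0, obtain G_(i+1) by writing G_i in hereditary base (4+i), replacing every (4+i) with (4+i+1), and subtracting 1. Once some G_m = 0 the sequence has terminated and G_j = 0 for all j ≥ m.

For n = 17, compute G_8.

59

G_0=17  [base 4] 4^2 + 1  →[4↦5]→  5^2 + 1 = 26  −1 ⇒ G_1=25
G_1=25  [base 5] 5^2  →[5↦6]→  6^2 = 36  −1 ⇒ G_2=35
G_2=35  [base 6] 5·6 + 5  →[6↦7]→  5·7 + 5 = 40  −1 ⇒ G_3=39
G_3=39  [base 7] 5·7 + 4  →[7↦8]→  5·8 + 4 = 44  −1 ⇒ G_4=43
G_4=43  [base 8] 5·8 + 3  →[8↦9]→  5·9 + 3 = 48  −1 ⇒ G_5=47
G_5=47  [base 9] 5·9 + 2  →[9↦10]→  5·10 + 2 = 52  −1 ⇒ G_6=51
G_6=51  [base 10] 5·10 + 1  →[10↦11]→  5·11 + 1 = 56  −1 ⇒ G_7=55
G_7=55  [base 11] 5·11  →[11↦12]→  5·12 = 60  −1 ⇒ G_8=59
G_8=59  [base 12] 4·12 + 11  →[12↦13]→  4·13 + 11 = 63  −1 ⇒ G_9=62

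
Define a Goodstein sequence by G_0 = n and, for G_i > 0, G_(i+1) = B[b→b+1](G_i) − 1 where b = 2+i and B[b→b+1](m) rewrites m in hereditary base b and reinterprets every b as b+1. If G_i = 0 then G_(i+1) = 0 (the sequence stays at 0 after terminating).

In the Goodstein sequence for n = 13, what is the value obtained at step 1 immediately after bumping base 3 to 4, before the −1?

1280

13 —HB2→ 2^(2 + 1) + 2^2 + 1 —bump→ 3^(3 + 1) + 3^3 + 1 = 109 —(−1)→ 108
108 —HB3→ 3^(3 + 1) + 3^3 —bump→ 4^(4 + 1) + 4^4 = 1280 —(−1)→ 1279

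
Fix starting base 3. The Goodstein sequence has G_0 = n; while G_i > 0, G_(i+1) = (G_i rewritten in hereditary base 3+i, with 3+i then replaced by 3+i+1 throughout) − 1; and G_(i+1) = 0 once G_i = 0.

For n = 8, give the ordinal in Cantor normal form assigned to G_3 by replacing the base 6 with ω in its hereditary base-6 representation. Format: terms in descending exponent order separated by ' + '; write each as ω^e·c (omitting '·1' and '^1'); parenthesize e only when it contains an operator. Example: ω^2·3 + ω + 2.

step 0: 8 = 2·3 + 2; sub 4 for 3: 2·4 + 2; = 10; G_1 = 10−1 = 9
step 1: 9 = 2·4 + 1; sub 5 for 4: 2·5 + 1; = 11; G_2 = 11−1 = 10
step 2: 10 = 2·5; sub 6 for 5: 2·6; = 12; G_3 = 12−1 = 11
step 3: 11 = 6 + 5; sub 7 for 6: 7 + 5; = 12; G_4 = 12−1 = 11

ω + 5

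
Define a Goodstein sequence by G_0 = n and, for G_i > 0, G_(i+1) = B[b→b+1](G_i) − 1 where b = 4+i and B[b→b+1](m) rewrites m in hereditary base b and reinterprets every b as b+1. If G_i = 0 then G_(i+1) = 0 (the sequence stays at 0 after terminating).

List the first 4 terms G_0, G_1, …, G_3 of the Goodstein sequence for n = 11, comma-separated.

step 0: 11 = 2·4 + 3; sub 5 for 4: 2·5 + 3; = 13; G_1 = 13−1 = 12
step 1: 12 = 2·5 + 2; sub 6 for 5: 2·6 + 2; = 14; G_2 = 14−1 = 13
step 2: 13 = 2·6 + 1; sub 7 for 6: 2·7 + 1; = 15; G_3 = 15−1 = 14

11, 12, 13, 14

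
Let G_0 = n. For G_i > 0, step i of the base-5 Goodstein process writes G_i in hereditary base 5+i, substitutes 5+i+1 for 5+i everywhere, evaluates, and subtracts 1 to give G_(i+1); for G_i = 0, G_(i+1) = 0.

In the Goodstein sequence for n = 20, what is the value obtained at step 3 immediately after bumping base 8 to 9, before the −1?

i=0: 20 = 4·5 (b=5); 5→6: 4·6 = 24; 24−1 = 23
i=1: 23 = 3·6 + 5 (b=6); 6→7: 3·7 + 5 = 26; 26−1 = 25
i=2: 25 = 3·7 + 4 (b=7); 7→8: 3·8 + 4 = 28; 28−1 = 27
i=3: 27 = 3·8 + 3 (b=8); 8→9: 3·9 + 3 = 30; 30−1 = 29

30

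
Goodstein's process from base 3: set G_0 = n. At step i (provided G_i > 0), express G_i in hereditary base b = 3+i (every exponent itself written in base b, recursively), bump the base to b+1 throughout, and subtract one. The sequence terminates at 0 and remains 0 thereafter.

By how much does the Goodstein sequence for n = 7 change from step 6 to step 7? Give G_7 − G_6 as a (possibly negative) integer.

step 0: 7 = 2·3 + 1; sub 4 for 3: 2·4 + 1; = 9; G_1 = 9−1 = 8
step 1: 8 = 2·4; sub 5 for 4: 2·5; = 10; G_2 = 10−1 = 9
step 2: 9 = 5 + 4; sub 6 for 5: 6 + 4; = 10; G_3 = 10−1 = 9
step 3: 9 = 6 + 3; sub 7 for 6: 7 + 3; = 10; G_4 = 10−1 = 9
step 4: 9 = 7 + 2; sub 8 for 7: 8 + 2; = 10; G_5 = 10−1 = 9
step 5: 9 = 8 + 1; sub 9 for 8: 9 + 1; = 10; G_6 = 10−1 = 9
step 6: 9 = 9; sub 10 for 9: 10; = 10; G_7 = 10−1 = 9

0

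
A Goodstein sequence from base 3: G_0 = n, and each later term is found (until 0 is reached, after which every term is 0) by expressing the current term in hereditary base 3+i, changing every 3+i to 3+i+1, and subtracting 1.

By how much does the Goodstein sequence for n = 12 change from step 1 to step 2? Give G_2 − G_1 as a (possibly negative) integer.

step 0: 12 = 3^2 + 3; sub 4 for 3: 4^2 + 4; = 20; G_1 = 20−1 = 19
step 1: 19 = 4^2 + 3; sub 5 for 4: 5^2 + 3; = 28; G_2 = 28−1 = 27

8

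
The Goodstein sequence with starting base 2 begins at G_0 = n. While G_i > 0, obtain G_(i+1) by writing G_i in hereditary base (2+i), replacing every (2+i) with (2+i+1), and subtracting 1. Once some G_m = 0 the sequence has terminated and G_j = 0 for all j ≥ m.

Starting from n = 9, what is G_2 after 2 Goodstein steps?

(0) 9|_2 = 2^(2 + 1) + 1 ↦ 3^(3 + 1) + 1|_3 = 82 ⇒ 81
(1) 81|_3 = 3^(3 + 1) ↦ 4^(4 + 1)|_4 = 1024 ⇒ 1023

1023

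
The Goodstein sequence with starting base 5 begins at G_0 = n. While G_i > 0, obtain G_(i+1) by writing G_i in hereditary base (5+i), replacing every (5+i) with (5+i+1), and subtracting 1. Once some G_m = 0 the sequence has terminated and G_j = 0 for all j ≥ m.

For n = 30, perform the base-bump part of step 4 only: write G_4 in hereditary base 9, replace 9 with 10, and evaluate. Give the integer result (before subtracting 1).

[0] 30 ≡ 5^2 + 5 (base 5). Lift 6: 42. −1: 41.
[1] 41 ≡ 6^2 + 5 (base 6). Lift 7: 54. −1: 53.
[2] 53 ≡ 7^2 + 4 (base 7). Lift 8: 68. −1: 67.
[3] 67 ≡ 8^2 + 3 (base 8). Lift 9: 84. −1: 83.
[4] 83 ≡ 9^2 + 2 (base 9). Lift 10: 102. −1: 101.

102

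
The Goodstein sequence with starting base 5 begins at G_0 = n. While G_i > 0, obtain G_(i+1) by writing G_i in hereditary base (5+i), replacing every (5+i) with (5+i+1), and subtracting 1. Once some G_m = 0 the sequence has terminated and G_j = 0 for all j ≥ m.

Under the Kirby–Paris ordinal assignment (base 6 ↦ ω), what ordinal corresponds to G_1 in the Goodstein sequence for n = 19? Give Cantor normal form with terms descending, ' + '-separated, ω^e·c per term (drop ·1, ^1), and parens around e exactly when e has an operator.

ω·3 + 3

19 —HB5→ 3·5 + 4 —bump→ 3·6 + 4 = 22 —(−1)→ 21
21 —HB6→ 3·6 + 3 —bump→ 3·7 + 3 = 24 —(−1)→ 23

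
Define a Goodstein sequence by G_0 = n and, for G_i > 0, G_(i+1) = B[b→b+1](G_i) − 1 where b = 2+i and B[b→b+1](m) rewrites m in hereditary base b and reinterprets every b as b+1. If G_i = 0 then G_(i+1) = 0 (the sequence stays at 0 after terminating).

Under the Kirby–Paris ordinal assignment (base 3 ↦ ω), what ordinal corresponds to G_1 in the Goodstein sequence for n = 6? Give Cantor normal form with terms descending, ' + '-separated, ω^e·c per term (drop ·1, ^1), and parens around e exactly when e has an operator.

i=0: 6 = 2^2 + 2 (b=2); 2→3: 3^3 + 3 = 30; 30−1 = 29
i=1: 29 = 3^3 + 2 (b=3); 3→4: 4^4 + 2 = 258; 258−1 = 257

ω^ω + 2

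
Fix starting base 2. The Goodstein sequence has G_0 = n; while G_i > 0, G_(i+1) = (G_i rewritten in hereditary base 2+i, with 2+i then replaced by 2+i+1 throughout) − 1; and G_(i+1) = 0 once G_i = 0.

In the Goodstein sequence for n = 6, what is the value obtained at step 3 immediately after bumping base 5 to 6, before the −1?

step 0: 6 = 2^2 + 2; sub 3 for 2: 3^3 + 3; = 30; G_1 = 30−1 = 29
step 1: 29 = 3^3 + 2; sub 4 for 3: 4^4 + 2; = 258; G_2 = 258−1 = 257
step 2: 257 = 4^4 + 1; sub 5 for 4: 5^5 + 1; = 3126; G_3 = 3126−1 = 3125

46656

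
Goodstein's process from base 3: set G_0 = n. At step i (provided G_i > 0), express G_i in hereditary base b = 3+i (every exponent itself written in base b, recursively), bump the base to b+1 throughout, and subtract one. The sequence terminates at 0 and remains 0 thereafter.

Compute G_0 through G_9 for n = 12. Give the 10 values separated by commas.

12, 19, 27, 37, 49, 63, 69, 75, 81, 87

G_0 = 12. HB_3(12) = 3^2 + 3. Bump = 20. G_1 = 19.
G_1 = 19. HB_4(19) = 4^2 + 3. Bump = 28. G_2 = 27.
G_2 = 27. HB_5(27) = 5^2 + 2. Bump = 38. G_3 = 37.
G_3 = 37. HB_6(37) = 6^2 + 1. Bump = 50. G_4 = 49.
G_4 = 49. HB_7(49) = 7^2. Bump = 64. G_5 = 63.
G_5 = 63. HB_8(63) = 7·8 + 7. Bump = 70. G_6 = 69.
G_6 = 69. HB_9(69) = 7·9 + 6. Bump = 76. G_7 = 75.
G_7 = 75. HB_10(75) = 7·10 + 5. Bump = 82. G_8 = 81.
G_8 = 81. HB_11(81) = 7·11 + 4. Bump = 88. G_9 = 87.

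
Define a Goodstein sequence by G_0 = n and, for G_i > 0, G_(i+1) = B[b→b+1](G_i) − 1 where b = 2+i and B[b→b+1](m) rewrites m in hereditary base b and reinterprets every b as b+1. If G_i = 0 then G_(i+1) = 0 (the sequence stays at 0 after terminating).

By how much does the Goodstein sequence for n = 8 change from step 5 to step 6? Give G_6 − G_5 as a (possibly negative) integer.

31907376

8 —HB2→ 2^(2 + 1) —bump→ 3^(3 + 1) = 81 —(−1)→ 80
80 —HB3→ 2·3^3 + 2·3^2 + 2·3 + 2 —bump→ 2·4^4 + 2·4^2 + 2·4 + 2 = 554 —(−1)→ 553
553 —HB4→ 2·4^4 + 2·4^2 + 2·4 + 1 —bump→ 2·5^5 + 2·5^2 + 2·5 + 1 = 6311 —(−1)→ 6310
6310 —HB5→ 2·5^5 + 2·5^2 + 2·5 —bump→ 2·6^6 + 2·6^2 + 2·6 = 93396 —(−1)→ 93395
93395 —HB6→ 2·6^6 + 2·6^2 + 6 + 5 —bump→ 2·7^7 + 2·7^2 + 7 + 5 = 1647196 —(−1)→ 1647195
1647195 —HB7→ 2·7^7 + 2·7^2 + 7 + 4 —bump→ 2·8^8 + 2·8^2 + 8 + 4 = 33554572 —(−1)→ 33554571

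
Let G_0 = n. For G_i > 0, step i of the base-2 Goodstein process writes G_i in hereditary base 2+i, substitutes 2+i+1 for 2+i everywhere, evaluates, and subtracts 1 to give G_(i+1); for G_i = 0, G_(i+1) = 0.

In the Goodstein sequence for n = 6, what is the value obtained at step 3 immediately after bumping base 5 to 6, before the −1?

G_0 = 6. HB_2(6) = 2^2 + 2. Bump = 30. G_1 = 29.
G_1 = 29. HB_3(29) = 3^3 + 2. Bump = 258. G_2 = 257.
G_2 = 257. HB_4(257) = 4^4 + 1. Bump = 3126. G_3 = 3125.

46656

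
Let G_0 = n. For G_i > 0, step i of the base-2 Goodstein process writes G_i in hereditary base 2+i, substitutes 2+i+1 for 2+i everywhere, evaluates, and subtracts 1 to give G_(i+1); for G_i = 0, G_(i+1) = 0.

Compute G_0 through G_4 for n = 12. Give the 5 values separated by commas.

12, 107, 1065, 15685, 280019

(0) 12|_2 = 2^(2 + 1) + 2^2 ↦ 3^(3 + 1) + 3^3|_3 = 108 ⇒ 107
(1) 107|_3 = 3^(3 + 1) + 2·3^2 + 2·3 + 2 ↦ 4^(4 + 1) + 2·4^2 + 2·4 + 2|_4 = 1066 ⇒ 1065
(2) 1065|_4 = 4^(4 + 1) + 2·4^2 + 2·4 + 1 ↦ 5^(5 + 1) + 2·5^2 + 2·5 + 1|_5 = 15686 ⇒ 15685
(3) 15685|_5 = 5^(5 + 1) + 2·5^2 + 2·5 ↦ 6^(6 + 1) + 2·6^2 + 2·6|_6 = 280020 ⇒ 280019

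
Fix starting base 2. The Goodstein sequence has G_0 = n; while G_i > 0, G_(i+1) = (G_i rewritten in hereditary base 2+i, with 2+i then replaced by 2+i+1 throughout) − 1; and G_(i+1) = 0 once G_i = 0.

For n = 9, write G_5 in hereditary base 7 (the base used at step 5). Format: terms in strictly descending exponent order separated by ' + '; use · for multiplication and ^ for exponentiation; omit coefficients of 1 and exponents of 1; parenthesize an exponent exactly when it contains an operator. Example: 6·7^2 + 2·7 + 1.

G_0 = 9. HB_2(9) = 2^(2 + 1) + 1. Bump = 82. G_1 = 81.
G_1 = 81. HB_3(81) = 3^(3 + 1). Bump = 1024. G_2 = 1023.
G_2 = 1023. HB_4(1023) = 3·4^4 + 3·4^3 + 3·4^2 + 3·4 + 3. Bump = 9843. G_3 = 9842.
G_3 = 9842. HB_5(9842) = 3·5^5 + 3·5^3 + 3·5^2 + 3·5 + 2. Bump = 140744. G_4 = 140743.
G_4 = 140743. HB_6(140743) = 3·6^6 + 3·6^3 + 3·6^2 + 3·6 + 1. Bump = 2471827. G_5 = 2471826.
G_5 = 2471826. HB_7(2471826) = 3·7^7 + 3·7^3 + 3·7^2 + 3·7. Bump = 50333400. G_6 = 50333399.

3·7^7 + 3·7^3 + 3·7^2 + 3·7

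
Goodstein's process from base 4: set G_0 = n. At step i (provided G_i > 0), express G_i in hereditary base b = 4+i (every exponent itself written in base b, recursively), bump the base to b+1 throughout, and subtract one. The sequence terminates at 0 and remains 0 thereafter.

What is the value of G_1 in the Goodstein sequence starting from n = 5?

5

(0) 5|_4 = 4 + 1 ↦ 5 + 1|_5 = 6 ⇒ 5
(1) 5|_5 = 5 ↦ 6|_6 = 6 ⇒ 5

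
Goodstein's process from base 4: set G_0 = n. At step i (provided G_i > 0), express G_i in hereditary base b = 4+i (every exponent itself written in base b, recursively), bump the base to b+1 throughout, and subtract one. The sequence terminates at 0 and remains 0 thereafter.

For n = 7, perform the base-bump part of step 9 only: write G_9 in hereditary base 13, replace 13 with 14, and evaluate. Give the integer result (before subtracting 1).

2

i=0: 7 = 4 + 3 (b=4); 4→5: 5 + 3 = 8; 8−1 = 7
i=1: 7 = 5 + 2 (b=5); 5→6: 6 + 2 = 8; 8−1 = 7
i=2: 7 = 6 + 1 (b=6); 6→7: 7 + 1 = 8; 8−1 = 7
i=3: 7 = 7 (b=7); 7→8: 8 = 8; 8−1 = 7
i=4: 7 = 7 (b=8); 8→9: 7 = 7; 7−1 = 6
i=5: 6 = 6 (b=9); 9→10: 6 = 6; 6−1 = 5
i=6: 5 = 5 (b=10); 10→11: 5 = 5; 5−1 = 4
i=7: 4 = 4 (b=11); 11→12: 4 = 4; 4−1 = 3
i=8: 3 = 3 (b=12); 12→13: 3 = 3; 3−1 = 2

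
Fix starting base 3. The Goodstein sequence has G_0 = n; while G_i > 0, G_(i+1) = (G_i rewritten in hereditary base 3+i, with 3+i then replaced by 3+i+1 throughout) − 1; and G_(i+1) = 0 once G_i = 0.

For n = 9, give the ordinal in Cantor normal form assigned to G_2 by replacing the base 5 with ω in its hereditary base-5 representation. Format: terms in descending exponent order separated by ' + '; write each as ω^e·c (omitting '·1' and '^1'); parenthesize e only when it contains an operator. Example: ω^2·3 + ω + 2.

ω·3 + 2

(0) 9|_3 = 3^2 ↦ 4^2|_4 = 16 ⇒ 15
(1) 15|_4 = 3·4 + 3 ↦ 3·5 + 3|_5 = 18 ⇒ 17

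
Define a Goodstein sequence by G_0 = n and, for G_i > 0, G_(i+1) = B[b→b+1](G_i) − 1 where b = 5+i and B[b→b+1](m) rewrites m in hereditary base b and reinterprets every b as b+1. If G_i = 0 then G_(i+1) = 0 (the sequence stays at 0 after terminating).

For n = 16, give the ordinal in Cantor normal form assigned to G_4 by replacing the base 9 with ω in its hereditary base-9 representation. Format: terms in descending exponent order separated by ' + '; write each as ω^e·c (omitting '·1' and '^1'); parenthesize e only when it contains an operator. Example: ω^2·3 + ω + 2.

G_0 = 16. HB_5(16) = 3·5 + 1. Bump = 19. G_1 = 18.
G_1 = 18. HB_6(18) = 3·6. Bump = 21. G_2 = 20.
G_2 = 20. HB_7(20) = 2·7 + 6. Bump = 22. G_3 = 21.
G_3 = 21. HB_8(21) = 2·8 + 5. Bump = 23. G_4 = 22.
G_4 = 22. HB_9(22) = 2·9 + 4. Bump = 24. G_5 = 23.

ω·2 + 4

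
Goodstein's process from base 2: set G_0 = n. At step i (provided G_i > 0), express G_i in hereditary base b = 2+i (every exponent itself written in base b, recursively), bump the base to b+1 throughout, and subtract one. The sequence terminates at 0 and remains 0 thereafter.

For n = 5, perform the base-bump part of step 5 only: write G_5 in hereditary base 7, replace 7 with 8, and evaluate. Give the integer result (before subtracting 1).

1752

G_0=5  [base 2] 2^2 + 1  →[2↦3]→  3^3 + 1 = 28  −1 ⇒ G_1=27
G_1=27  [base 3] 3^3  →[3↦4]→  4^4 = 256  −1 ⇒ G_2=255
G_2=255  [base 4] 3·4^3 + 3·4^2 + 3·4 + 3  →[4↦5]→  3·5^3 + 3·5^2 + 3·5 + 3 = 468  −1 ⇒ G_3=467
G_3=467  [base 5] 3·5^3 + 3·5^2 + 3·5 + 2  →[5↦6]→  3·6^3 + 3·6^2 + 3·6 + 2 = 776  −1 ⇒ G_4=775
G_4=775  [base 6] 3·6^3 + 3·6^2 + 3·6 + 1  →[6↦7]→  3·7^3 + 3·7^2 + 3·7 + 1 = 1198  −1 ⇒ G_5=1197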